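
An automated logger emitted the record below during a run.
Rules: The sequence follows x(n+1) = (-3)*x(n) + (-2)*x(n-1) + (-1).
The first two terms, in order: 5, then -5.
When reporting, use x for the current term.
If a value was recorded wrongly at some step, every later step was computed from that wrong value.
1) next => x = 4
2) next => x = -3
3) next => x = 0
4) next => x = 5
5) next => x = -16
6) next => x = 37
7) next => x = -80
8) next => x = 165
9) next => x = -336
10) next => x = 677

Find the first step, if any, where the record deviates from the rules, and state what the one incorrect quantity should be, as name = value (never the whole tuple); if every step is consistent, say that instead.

Step 1: x = -3*(-5) + (-2)*(5) + (-1) = 4 — consistent with the record.
Step 2: x = -3*(4) + (-2)*(-5) + (-1) = -3 — checks out.
Step 3: x = -3*(-3) + (-2)*(4) + (-1) = 0 — no discrepancy.
Step 4: x = -3*(0) + (-2)*(-3) + (-1) = 5 — confirmed correct.
Step 5: x = -3*(5) + (-2)*(0) + (-1) = -16 — in agreement.
Step 6: x = -3*(-16) + (-2)*(5) + (-1) = 37 — checks out.
Step 7: x = -3*(37) + (-2)*(-16) + (-1) = -80 — same as recorded.
Step 8: x = -3*(-80) + (-2)*(37) + (-1) = 165 — same as recorded.
Step 9: x = -3*(165) + (-2)*(-80) + (-1) = -336 — matches.
Step 10: x = -3*(-336) + (-2)*(165) + (-1) = 677 — consistent with the record.
Each recorded entry agrees with the recomputation.

no error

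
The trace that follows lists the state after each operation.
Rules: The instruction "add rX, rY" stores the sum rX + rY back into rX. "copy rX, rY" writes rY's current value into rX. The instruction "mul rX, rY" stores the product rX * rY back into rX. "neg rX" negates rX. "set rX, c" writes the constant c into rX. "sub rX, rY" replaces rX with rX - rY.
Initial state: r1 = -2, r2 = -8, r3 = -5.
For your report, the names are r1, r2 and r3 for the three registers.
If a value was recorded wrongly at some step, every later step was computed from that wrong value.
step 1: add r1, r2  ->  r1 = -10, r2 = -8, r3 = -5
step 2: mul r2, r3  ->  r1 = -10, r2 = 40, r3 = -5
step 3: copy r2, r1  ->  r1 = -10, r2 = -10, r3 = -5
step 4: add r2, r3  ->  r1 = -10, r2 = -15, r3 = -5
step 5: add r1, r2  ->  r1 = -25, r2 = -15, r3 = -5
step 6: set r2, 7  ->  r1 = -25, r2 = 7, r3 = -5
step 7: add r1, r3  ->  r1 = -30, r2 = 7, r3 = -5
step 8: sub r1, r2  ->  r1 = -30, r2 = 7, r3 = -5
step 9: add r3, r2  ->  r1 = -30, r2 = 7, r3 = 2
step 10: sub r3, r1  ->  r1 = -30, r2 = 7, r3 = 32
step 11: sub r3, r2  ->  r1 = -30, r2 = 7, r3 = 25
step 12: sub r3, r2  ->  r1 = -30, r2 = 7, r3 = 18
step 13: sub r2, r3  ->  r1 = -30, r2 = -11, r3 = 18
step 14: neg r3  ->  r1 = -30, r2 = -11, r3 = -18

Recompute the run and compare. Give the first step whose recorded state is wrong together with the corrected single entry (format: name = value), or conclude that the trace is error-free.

step 1: r1 = -2 + -8 = -10 -> in agreement
step 2: r2 = -8 * -5 = 40 -> in agreement
step 3: r2 = -10 -> verified
step 4: r2 = -10 + -5 = -15 -> exactly as logged
step 5: r1 = -10 + -15 = -25 -> confirmed correct
step 6: r2 = 7 -> in agreement
step 7: r1 = -25 + -5 = -30 -> no discrepancy
step 8: r1 = -30 - 7 = -37 -> not what was recorded
First deviation found at step 8; the corrected entry is r1 = -37.

step 8, r1 = -37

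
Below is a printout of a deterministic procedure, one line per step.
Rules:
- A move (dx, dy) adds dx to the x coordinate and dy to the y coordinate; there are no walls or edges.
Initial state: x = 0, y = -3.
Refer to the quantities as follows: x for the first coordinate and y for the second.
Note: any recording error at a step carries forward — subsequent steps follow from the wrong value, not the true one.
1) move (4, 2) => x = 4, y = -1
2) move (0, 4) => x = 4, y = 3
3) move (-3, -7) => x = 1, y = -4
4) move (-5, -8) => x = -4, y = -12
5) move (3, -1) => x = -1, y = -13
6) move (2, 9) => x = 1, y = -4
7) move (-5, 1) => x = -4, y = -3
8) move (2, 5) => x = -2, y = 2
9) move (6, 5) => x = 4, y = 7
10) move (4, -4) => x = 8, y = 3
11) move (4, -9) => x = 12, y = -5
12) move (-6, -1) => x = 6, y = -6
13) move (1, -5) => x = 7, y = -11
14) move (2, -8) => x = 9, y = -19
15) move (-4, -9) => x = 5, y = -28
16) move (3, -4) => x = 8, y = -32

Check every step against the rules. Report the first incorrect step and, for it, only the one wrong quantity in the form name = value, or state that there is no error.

Recomputing the run from the initial state:
step 1: x = 4, y = -1
step 2: x = 4, y = 3
step 3: x = 1, y = -4
step 4: x = -4, y = -12
step 5: x = -1, y = -13
step 6: x = 1, y = -4
step 7: x = -4, y = -3
step 8: x = -2, y = 2
step 9: x = 4, y = 7
step 10: x = 8, y = 3
step 11: x = 12, y = -6
step 12: x = 6, y = -7
step 13: x = 7, y = -12
step 14: x = 9, y = -20
step 15: x = 5, y = -29
step 16: x = 8, y = -33
The first disagreement with the printout is at step 11, where the value should be y = -6.

step 11, y = -6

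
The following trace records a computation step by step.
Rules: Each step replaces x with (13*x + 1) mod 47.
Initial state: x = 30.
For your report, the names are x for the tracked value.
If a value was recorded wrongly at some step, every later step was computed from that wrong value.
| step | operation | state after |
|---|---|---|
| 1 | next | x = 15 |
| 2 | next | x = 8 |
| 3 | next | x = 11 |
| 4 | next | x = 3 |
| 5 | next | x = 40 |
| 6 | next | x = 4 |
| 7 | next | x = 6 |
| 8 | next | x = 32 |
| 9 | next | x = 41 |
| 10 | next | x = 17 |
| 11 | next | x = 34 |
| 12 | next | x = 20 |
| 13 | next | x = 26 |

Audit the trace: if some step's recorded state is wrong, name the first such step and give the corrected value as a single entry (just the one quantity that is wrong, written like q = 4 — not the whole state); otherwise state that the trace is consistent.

no error

Recomputing the run from the initial state:
step 1: x = 15
step 2: x = 8
step 3: x = 11
step 4: x = 3
step 5: x = 40
step 6: x = 4
step 7: x = 6
step 8: x = 32
step 9: x = 41
step 10: x = 17
step 11: x = 34
step 12: x = 20
step 13: x = 26
This matches the trace at every step.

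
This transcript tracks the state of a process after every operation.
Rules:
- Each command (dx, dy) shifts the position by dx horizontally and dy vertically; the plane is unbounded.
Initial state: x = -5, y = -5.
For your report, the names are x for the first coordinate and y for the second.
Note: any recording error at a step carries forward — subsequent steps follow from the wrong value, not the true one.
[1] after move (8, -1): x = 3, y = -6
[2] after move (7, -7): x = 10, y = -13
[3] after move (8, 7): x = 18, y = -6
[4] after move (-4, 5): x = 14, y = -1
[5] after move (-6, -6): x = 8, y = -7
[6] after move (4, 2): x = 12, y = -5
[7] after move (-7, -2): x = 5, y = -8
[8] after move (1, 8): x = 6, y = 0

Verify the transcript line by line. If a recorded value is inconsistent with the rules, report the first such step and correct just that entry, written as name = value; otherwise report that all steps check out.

step 1: x = -5 + (8) = 3, y = -5 + (-1) = -6 -> no discrepancy
step 2: x = 3 + (7) = 10, y = -6 + (-7) = -13 -> same as recorded
step 3: x = 10 + (8) = 18, y = -13 + (7) = -6 -> same as recorded
step 4: x = 18 + (-4) = 14, y = -6 + (5) = -1 -> agrees with the transcript
step 5: x = 14 + (-6) = 8, y = -1 + (-6) = -7 -> verified
step 6: x = 8 + (4) = 12, y = -7 + (2) = -5 -> no discrepancy
step 7: x = 12 + (-7) = 5, y = -5 + (-2) = -7 -> the entry is off here
The earliest wrong entry is at step 7: it should read y = -7.

step 7, y = -7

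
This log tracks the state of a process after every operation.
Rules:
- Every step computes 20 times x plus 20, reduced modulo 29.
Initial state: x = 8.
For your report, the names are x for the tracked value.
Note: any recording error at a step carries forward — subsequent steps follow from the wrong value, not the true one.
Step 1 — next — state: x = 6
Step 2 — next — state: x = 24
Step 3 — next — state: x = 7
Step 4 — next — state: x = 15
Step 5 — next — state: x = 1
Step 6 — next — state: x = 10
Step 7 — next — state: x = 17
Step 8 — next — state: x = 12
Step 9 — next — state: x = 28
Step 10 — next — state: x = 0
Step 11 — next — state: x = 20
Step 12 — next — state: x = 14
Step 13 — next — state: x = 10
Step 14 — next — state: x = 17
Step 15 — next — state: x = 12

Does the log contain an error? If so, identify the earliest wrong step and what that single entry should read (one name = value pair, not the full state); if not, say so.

Recomputing the run from the initial state:
step 1: x = 6
step 2: x = 24
step 3: x = 7
step 4: x = 15
step 5: x = 1
step 6: x = 11
step 7: x = 8
step 8: x = 6
step 9: x = 24
step 10: x = 7
step 11: x = 15
step 12: x = 1
step 13: x = 11
step 14: x = 8
step 15: x = 6
The first disagreement with the log is at step 6, where the value should be x = 11.

step 6, x = 11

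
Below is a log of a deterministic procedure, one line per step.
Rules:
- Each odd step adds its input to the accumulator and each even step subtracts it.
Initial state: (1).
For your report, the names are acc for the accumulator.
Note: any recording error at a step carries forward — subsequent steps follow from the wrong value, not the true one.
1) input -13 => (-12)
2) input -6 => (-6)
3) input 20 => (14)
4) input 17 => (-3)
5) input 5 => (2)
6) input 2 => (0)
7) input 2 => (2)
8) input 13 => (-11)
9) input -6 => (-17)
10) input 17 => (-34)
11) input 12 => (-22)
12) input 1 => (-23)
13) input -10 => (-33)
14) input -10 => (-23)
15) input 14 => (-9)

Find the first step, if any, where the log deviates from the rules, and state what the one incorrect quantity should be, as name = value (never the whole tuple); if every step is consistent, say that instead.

no error

Recomputing the run from the initial state:
step 1: acc = -12
step 2: acc = -6
step 3: acc = 14
step 4: acc = -3
step 5: acc = 2
step 6: acc = 0
step 7: acc = 2
step 8: acc = -11
step 9: acc = -17
step 10: acc = -34
step 11: acc = -22
step 12: acc = -23
step 13: acc = -33
step 14: acc = -23
step 15: acc = -9
This matches the log at every step.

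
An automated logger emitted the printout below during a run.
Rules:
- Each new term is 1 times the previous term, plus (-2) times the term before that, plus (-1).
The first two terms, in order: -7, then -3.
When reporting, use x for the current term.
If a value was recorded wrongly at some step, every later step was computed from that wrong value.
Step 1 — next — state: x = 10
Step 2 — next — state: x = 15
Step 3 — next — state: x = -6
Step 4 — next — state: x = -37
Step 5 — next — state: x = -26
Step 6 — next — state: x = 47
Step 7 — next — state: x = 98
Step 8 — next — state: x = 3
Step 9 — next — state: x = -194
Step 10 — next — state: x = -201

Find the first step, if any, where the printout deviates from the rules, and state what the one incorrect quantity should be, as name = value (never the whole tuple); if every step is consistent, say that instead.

Recomputing the run from the initial state:
step 1: x = 10
step 2: x = 15
step 3: x = -6
step 4: x = -37
step 5: x = -26
step 6: x = 47
step 7: x = 98
step 8: x = 3
step 9: x = -194
step 10: x = -201
This matches the printout at every step.

no error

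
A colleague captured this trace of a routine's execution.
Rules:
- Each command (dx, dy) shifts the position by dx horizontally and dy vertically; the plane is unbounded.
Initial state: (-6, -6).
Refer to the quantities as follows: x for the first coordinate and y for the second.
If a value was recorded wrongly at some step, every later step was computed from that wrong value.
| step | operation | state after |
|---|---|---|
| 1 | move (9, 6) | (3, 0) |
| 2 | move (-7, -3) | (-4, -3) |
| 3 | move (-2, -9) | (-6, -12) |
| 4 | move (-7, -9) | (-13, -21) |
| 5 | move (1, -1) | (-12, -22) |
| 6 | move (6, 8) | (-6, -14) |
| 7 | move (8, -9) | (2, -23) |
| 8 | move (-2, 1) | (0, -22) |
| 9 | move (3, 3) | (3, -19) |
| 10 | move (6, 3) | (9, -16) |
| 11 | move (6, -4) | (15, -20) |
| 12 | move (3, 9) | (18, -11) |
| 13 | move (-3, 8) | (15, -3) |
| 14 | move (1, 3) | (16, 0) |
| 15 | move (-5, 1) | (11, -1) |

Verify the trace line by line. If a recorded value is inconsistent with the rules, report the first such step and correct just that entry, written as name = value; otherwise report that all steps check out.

Recomputing the run from the initial state:
step 1: x = 3, y = 0
step 2: x = -4, y = -3
step 3: x = -6, y = -12
step 4: x = -13, y = -21
step 5: x = -12, y = -22
step 6: x = -6, y = -14
step 7: x = 2, y = -23
step 8: x = 0, y = -22
step 9: x = 3, y = -19
step 10: x = 9, y = -16
step 11: x = 15, y = -20
step 12: x = 18, y = -11
step 13: x = 15, y = -3
step 14: x = 16, y = 0
step 15: x = 11, y = 1
The first disagreement with the trace is at step 15, where the value should be y = 1.

step 15, y = 1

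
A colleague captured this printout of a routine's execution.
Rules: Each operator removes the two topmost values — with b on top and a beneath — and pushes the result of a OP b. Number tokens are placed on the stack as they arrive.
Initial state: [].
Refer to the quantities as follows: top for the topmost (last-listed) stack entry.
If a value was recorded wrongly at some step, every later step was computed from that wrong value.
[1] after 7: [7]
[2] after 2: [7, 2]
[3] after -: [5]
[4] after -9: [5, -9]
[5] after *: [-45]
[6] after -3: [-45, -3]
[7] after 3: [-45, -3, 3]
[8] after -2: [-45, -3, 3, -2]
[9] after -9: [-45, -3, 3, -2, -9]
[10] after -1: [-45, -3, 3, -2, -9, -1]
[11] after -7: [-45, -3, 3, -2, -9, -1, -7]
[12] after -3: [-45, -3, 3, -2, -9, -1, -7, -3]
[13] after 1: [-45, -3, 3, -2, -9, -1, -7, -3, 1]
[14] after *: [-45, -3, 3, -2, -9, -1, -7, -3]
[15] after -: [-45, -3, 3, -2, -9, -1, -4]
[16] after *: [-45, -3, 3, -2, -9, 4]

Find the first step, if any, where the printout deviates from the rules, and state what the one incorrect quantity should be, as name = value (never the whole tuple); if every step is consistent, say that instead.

step 1: push 7: top = 7 -> consistent with the printout
step 2: push 2: top = 2 -> agrees with the printout
step 3: 7 - 2 = 5 -> in agreement
step 4: push -9: top = -9 -> verified
step 5: 5 * -9 = -45 -> exactly as logged
step 6: push -3: top = -3 -> in agreement
step 7: push 3: top = 3 -> checks out
step 8: push -2: top = -2 -> agrees with the printout
step 9: push -9: top = -9 -> confirmed correct
step 10: push -1: top = -1 -> confirmed correct
step 11: push -7: top = -7 -> confirmed correct
step 12: push -3: top = -3 -> checks out
step 13: push 1: top = 1 -> in agreement
step 14: -3 * 1 = -3 -> confirmed correct
step 15: -7 - -3 = -4 -> agrees with the printout
step 16: -1 * -4 = 4 -> same as recorded
Nothing is out of place; the run is error-free.

no error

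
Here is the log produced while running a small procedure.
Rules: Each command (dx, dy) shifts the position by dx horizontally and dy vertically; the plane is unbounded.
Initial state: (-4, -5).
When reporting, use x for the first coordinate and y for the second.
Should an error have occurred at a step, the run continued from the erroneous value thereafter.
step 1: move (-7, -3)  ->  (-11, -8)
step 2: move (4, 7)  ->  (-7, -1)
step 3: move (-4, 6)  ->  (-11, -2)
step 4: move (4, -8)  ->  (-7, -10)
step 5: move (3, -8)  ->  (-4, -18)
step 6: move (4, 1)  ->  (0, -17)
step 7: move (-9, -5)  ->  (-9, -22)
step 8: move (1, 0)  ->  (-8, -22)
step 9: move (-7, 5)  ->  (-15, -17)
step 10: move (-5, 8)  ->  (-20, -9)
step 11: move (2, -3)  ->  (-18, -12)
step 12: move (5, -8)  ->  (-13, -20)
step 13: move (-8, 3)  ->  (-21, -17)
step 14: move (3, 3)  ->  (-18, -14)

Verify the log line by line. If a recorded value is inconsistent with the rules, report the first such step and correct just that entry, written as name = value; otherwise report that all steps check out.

Recomputing the run from the initial state:
step 1: x = -11, y = -8
step 2: x = -7, y = -1
step 3: x = -11, y = 5
step 4: x = -7, y = -3
step 5: x = -4, y = -11
step 6: x = 0, y = -10
step 7: x = -9, y = -15
step 8: x = -8, y = -15
step 9: x = -15, y = -10
step 10: x = -20, y = -2
step 11: x = -18, y = -5
step 12: x = -13, y = -13
step 13: x = -21, y = -10
step 14: x = -18, y = -7
The first disagreement with the log is at step 3, where the value should be y = 5.

step 3, y = 5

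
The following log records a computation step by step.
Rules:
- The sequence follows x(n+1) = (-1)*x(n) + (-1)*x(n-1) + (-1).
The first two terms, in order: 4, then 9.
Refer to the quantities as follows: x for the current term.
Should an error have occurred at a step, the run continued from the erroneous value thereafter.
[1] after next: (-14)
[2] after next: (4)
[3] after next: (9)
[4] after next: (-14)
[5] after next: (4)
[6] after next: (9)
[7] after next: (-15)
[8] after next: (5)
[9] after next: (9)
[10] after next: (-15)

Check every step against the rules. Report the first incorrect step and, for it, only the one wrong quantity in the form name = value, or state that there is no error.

step 1: x = -1*(9) + (-1)*(4) + (-1) = -14 -> same as recorded
step 2: x = -1*(-14) + (-1)*(9) + (-1) = 4 -> no discrepancy
step 3: x = -1*(4) + (-1)*(-14) + (-1) = 9 -> exactly as logged
step 4: x = -1*(9) + (-1)*(4) + (-1) = -14 -> agrees with the log
step 5: x = -1*(-14) + (-1)*(9) + (-1) = 4 -> confirmed correct
step 6: x = -1*(4) + (-1)*(-14) + (-1) = 9 -> no discrepancy
step 7: x = -1*(9) + (-1)*(4) + (-1) = -14 -> the entry is off here
First incorrect step: 7; the correct value is x = -14.

step 7, x = -14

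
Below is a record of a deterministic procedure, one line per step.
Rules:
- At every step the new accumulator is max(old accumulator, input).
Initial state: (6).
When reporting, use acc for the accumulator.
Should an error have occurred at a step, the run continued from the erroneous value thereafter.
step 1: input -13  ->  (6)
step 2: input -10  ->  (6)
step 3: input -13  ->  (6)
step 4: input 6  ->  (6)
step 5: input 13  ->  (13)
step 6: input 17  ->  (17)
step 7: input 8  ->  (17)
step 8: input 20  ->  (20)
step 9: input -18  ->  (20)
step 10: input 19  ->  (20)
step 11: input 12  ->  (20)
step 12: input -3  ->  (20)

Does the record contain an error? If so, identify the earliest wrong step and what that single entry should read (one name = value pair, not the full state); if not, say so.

Recomputing the run from the initial state:
step 1: acc = 6
step 2: acc = 6
step 3: acc = 6
step 4: acc = 6
step 5: acc = 13
step 6: acc = 17
step 7: acc = 17
step 8: acc = 20
step 9: acc = 20
step 10: acc = 20
step 11: acc = 20
step 12: acc = 20
This matches the record at every step.

no error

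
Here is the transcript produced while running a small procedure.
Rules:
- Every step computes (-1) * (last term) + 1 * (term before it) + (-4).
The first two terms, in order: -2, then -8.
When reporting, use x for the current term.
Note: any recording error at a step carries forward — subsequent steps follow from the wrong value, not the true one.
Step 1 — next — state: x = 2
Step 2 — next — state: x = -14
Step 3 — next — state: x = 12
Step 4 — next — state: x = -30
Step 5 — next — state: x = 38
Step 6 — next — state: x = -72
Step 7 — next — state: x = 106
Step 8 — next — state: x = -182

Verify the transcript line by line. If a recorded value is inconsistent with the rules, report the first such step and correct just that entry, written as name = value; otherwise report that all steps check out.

no error

step 1: x = -1*(-8) + (1)*(-2) + (-4) = 2 -> confirmed correct
step 2: x = -1*(2) + (1)*(-8) + (-4) = -14 -> checks out
step 3: x = -1*(-14) + (1)*(2) + (-4) = 12 -> checks out
step 4: x = -1*(12) + (1)*(-14) + (-4) = -30 -> no discrepancy
step 5: x = -1*(-30) + (1)*(12) + (-4) = 38 -> checks out
step 6: x = -1*(38) + (1)*(-30) + (-4) = -72 -> in agreement
step 7: x = -1*(-72) + (1)*(38) + (-4) = 106 -> checks out
step 8: x = -1*(106) + (1)*(-72) + (-4) = -182 -> consistent with the transcript
No step deviates from the rules.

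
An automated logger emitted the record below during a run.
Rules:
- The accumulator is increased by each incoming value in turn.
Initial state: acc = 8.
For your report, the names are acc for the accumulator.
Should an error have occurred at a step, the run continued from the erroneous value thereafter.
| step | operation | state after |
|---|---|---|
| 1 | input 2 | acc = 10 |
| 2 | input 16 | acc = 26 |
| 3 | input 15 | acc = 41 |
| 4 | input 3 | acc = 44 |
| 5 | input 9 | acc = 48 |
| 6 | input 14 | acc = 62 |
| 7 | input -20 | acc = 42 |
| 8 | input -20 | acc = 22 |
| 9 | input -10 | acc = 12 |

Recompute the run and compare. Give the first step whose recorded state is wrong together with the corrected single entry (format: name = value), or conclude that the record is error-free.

Recomputing the run from the initial state:
step 1: acc = 10
step 2: acc = 26
step 3: acc = 41
step 4: acc = 44
step 5: acc = 53
step 6: acc = 67
step 7: acc = 47
step 8: acc = 27
step 9: acc = 17
The first disagreement with the record is at step 5, where the value should be acc = 53.

step 5, acc = 53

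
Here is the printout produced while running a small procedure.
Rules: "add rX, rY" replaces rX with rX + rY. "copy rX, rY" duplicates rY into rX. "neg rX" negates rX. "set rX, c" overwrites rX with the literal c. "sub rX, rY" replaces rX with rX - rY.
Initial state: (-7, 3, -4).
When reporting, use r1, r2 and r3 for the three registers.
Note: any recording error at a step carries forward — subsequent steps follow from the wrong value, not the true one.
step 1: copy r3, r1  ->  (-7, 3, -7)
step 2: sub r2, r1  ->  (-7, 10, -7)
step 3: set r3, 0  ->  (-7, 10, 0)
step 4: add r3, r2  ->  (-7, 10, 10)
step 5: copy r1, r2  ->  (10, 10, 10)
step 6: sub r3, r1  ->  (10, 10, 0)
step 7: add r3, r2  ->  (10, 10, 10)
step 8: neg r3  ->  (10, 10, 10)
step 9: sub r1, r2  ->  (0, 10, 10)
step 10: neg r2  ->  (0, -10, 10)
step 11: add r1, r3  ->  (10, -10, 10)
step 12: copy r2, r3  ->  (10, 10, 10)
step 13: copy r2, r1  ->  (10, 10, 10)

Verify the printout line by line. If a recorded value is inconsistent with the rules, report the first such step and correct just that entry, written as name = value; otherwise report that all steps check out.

step 8, r3 = -10

Recomputing the run from the initial state:
step 1: r1 = -7, r2 = 3, r3 = -7
step 2: r1 = -7, r2 = 10, r3 = -7
step 3: r1 = -7, r2 = 10, r3 = 0
step 4: r1 = -7, r2 = 10, r3 = 10
step 5: r1 = 10, r2 = 10, r3 = 10
step 6: r1 = 10, r2 = 10, r3 = 0
step 7: r1 = 10, r2 = 10, r3 = 10
step 8: r1 = 10, r2 = 10, r3 = -10
step 9: r1 = 0, r2 = 10, r3 = -10
step 10: r1 = 0, r2 = -10, r3 = -10
step 11: r1 = -10, r2 = -10, r3 = -10
step 12: r1 = -10, r2 = -10, r3 = -10
step 13: r1 = -10, r2 = -10, r3 = -10
The first disagreement with the printout is at step 8, where the value should be r3 = -10.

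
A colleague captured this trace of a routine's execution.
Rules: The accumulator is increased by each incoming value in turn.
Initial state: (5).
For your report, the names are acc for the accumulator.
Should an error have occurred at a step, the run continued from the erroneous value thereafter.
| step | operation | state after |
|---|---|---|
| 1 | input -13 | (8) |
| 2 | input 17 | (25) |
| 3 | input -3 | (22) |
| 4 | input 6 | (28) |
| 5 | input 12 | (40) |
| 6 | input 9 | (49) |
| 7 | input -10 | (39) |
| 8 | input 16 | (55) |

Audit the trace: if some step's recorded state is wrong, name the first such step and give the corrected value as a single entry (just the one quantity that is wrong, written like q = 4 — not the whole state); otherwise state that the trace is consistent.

step 1, acc = -8

step 1: acc = 5 + -13 = -8 -> a discrepancy with the trace
First deviation found at step 1; the corrected entry is acc = -8.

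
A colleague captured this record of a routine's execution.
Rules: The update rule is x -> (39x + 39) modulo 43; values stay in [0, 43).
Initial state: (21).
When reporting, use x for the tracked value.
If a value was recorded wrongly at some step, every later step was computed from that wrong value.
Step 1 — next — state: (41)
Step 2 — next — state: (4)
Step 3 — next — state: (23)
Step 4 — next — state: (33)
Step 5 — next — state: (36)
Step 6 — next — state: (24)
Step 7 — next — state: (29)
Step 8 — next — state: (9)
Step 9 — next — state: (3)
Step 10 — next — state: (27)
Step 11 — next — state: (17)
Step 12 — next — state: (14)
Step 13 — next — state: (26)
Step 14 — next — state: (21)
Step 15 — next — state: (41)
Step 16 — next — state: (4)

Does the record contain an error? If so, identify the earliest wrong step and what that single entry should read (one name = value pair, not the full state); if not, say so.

Step 1: x = (39*21 + 39) mod 43 = 41 — consistent with the record.
Step 2: x = (39*41 + 39) mod 43 = 4 — confirmed correct.
Step 3: x = (39*4 + 39) mod 43 = 23 — consistent with the record.
Step 4: x = (39*23 + 39) mod 43 = 33 — agrees with the record.
Step 5: x = (39*33 + 39) mod 43 = 36 — checks out.
Step 6: x = (39*36 + 39) mod 43 = 24 — in agreement.
Step 7: x = (39*24 + 39) mod 43 = 29 — matches.
Step 8: x = (39*29 + 39) mod 43 = 9 — no discrepancy.
Step 9: x = (39*9 + 39) mod 43 = 3 — no discrepancy.
Step 10: x = (39*3 + 39) mod 43 = 27 — exactly as logged.
Step 11: x = (39*27 + 39) mod 43 = 17 — checks out.
Step 12: x = (39*17 + 39) mod 43 = 14 — checks out.
Step 13: x = (39*14 + 39) mod 43 = 26 — exactly as logged.
Step 14: x = (39*26 + 39) mod 43 = 21 — same as recorded.
Step 15: x = (39*21 + 39) mod 43 = 41 — confirmed correct.
Step 16: x = (39*41 + 39) mod 43 = 4 — matches.
All steps check out; nothing to correct.

no error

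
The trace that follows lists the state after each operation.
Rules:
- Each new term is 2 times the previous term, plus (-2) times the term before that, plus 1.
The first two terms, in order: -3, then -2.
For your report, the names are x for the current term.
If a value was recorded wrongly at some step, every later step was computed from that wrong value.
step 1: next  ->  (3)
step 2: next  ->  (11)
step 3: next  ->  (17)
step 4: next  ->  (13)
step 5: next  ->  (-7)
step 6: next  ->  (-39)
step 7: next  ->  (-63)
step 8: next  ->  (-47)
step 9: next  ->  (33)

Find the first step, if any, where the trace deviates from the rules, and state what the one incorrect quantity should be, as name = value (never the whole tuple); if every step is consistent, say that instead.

step 1: x = 2*(-2) + (-2)*(-3) + (1) = 3 -> matches
step 2: x = 2*(3) + (-2)*(-2) + (1) = 11 -> agrees with the trace
step 3: x = 2*(11) + (-2)*(3) + (1) = 17 -> no discrepancy
step 4: x = 2*(17) + (-2)*(11) + (1) = 13 -> checks out
step 5: x = 2*(13) + (-2)*(17) + (1) = -7 -> confirmed correct
step 6: x = 2*(-7) + (-2)*(13) + (1) = -39 -> same as recorded
step 7: x = 2*(-39) + (-2)*(-7) + (1) = -63 -> in agreement
step 8: x = 2*(-63) + (-2)*(-39) + (1) = -47 -> exactly as logged
step 9: x = 2*(-47) + (-2)*(-63) + (1) = 33 -> in agreement
All entries verified; no error found.

no error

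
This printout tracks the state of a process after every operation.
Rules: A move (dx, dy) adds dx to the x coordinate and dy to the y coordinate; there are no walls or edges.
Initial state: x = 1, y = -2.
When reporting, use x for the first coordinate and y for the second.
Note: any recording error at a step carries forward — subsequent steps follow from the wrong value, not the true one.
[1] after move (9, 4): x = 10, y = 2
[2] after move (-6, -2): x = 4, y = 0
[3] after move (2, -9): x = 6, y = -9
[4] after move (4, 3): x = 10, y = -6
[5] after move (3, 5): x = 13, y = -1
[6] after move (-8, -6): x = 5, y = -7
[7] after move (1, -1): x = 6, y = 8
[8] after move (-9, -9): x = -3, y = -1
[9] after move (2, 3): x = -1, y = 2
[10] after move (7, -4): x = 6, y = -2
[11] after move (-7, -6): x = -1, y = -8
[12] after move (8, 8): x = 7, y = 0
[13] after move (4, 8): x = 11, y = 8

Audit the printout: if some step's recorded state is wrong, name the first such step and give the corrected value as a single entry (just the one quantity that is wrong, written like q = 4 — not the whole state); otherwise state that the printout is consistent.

step 7, y = -8

1. x = 1 + (9) = 10, y = -2 + (4) = 2 (exactly as logged)
2. x = 10 + (-6) = 4, y = 2 + (-2) = 0 (in agreement)
3. x = 4 + (2) = 6, y = 0 + (-9) = -9 (exactly as logged)
4. x = 6 + (4) = 10, y = -9 + (3) = -6 (no discrepancy)
5. x = 10 + (3) = 13, y = -6 + (5) = -1 (agrees with the printout)
6. x = 13 + (-8) = 5, y = -1 + (-6) = -7 (verified)
7. x = 5 + (1) = 6, y = -7 + (-1) = -8 (the recorded entry deviates here)
First incorrect step: 7; the correct value is y = -8.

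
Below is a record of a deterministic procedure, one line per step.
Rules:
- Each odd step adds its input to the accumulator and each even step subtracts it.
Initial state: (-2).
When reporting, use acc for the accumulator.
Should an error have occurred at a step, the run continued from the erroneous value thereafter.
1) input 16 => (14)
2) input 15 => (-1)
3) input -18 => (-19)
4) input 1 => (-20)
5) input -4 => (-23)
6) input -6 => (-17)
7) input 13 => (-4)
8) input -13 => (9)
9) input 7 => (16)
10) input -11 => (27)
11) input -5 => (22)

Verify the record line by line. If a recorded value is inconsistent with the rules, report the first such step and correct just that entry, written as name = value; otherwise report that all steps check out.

step 5, acc = -24

step 1: acc = -2 + 16 = 14 -> in agreement
step 2: acc = 14 - 15 = -1 -> matches
step 3: acc = -1 + -18 = -19 -> confirmed correct
step 4: acc = -19 - 1 = -20 -> in agreement
step 5: acc = -20 + -4 = -24 -> this is not what the record shows
That makes step 5 the first incorrect line — acc = -24 is what it should show.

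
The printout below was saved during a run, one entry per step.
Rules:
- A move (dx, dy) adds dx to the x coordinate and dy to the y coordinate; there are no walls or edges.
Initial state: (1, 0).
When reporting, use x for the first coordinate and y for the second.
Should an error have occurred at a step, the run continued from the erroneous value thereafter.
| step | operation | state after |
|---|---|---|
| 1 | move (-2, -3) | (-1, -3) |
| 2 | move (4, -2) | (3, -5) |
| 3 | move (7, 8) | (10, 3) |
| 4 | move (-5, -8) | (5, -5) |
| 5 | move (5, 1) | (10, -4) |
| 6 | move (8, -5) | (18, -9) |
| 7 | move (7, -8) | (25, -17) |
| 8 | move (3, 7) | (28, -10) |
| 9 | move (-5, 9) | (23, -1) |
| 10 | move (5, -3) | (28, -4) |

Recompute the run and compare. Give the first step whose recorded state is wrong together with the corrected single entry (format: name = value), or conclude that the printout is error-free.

step 1: x = 1 + (-2) = -1, y = 0 + (-3) = -3 -> verified
step 2: x = -1 + (4) = 3, y = -3 + (-2) = -5 -> exactly as logged
step 3: x = 3 + (7) = 10, y = -5 + (8) = 3 -> exactly as logged
step 4: x = 10 + (-5) = 5, y = 3 + (-8) = -5 -> confirmed correct
step 5: x = 5 + (5) = 10, y = -5 + (1) = -4 -> exactly as logged
step 6: x = 10 + (8) = 18, y = -4 + (-5) = -9 -> exactly as logged
step 7: x = 18 + (7) = 25, y = -9 + (-8) = -17 -> no discrepancy
step 8: x = 25 + (3) = 28, y = -17 + (7) = -10 -> exactly as logged
step 9: x = 28 + (-5) = 23, y = -10 + (9) = -1 -> matches
step 10: x = 23 + (5) = 28, y = -1 + (-3) = -4 -> matches
All entries verified; no error found.

no error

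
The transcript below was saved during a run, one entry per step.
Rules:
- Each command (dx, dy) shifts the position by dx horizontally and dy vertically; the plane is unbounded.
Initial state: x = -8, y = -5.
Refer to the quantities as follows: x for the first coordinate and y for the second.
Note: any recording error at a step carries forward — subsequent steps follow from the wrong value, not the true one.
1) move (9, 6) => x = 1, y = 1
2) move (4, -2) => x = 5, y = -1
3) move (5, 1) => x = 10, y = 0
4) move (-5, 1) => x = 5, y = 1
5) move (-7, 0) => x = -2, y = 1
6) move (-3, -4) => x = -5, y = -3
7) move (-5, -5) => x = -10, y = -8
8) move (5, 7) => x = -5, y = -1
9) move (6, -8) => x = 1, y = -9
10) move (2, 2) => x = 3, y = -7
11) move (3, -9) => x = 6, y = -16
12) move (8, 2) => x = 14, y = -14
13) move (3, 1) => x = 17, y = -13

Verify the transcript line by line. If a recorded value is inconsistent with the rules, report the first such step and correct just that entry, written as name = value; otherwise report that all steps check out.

no error

Recomputing the run from the initial state:
step 1: x = 1, y = 1
step 2: x = 5, y = -1
step 3: x = 10, y = 0
step 4: x = 5, y = 1
step 5: x = -2, y = 1
step 6: x = -5, y = -3
step 7: x = -10, y = -8
step 8: x = -5, y = -1
step 9: x = 1, y = -9
step 10: x = 3, y = -7
step 11: x = 6, y = -16
step 12: x = 14, y = -14
step 13: x = 17, y = -13
This matches the transcript at every step.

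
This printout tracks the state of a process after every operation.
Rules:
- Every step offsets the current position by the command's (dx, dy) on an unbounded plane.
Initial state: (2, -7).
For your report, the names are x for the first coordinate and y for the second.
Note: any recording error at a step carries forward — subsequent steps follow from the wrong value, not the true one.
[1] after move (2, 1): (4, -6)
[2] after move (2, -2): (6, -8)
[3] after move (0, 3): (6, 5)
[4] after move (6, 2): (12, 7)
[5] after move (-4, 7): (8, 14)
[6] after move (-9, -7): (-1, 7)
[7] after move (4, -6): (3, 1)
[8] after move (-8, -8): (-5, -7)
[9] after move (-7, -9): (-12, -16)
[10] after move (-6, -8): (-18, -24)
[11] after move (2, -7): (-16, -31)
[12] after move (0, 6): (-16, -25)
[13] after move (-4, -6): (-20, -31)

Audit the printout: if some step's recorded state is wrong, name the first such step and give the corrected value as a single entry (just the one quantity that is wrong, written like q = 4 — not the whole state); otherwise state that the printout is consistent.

Recomputing the run from the initial state:
step 1: x = 4, y = -6
step 2: x = 6, y = -8
step 3: x = 6, y = -5
step 4: x = 12, y = -3
step 5: x = 8, y = 4
step 6: x = -1, y = -3
step 7: x = 3, y = -9
step 8: x = -5, y = -17
step 9: x = -12, y = -26
step 10: x = -18, y = -34
step 11: x = -16, y = -41
step 12: x = -16, y = -35
step 13: x = -20, y = -41
The first disagreement with the printout is at step 3, where the value should be y = -5.

step 3, y = -5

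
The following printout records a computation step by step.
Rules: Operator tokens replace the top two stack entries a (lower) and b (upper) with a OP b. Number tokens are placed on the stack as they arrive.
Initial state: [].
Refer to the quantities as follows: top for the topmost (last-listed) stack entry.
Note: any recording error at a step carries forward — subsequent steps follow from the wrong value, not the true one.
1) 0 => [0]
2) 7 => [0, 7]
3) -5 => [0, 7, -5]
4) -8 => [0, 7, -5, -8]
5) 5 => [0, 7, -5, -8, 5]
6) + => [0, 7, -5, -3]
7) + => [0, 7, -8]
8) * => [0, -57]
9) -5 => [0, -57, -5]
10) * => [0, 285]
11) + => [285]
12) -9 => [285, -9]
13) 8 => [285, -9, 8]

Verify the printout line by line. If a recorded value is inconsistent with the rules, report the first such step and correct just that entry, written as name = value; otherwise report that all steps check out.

step 8, top = -56

1. push 0: top = 0 (same as recorded)
2. push 7: top = 7 (checks out)
3. push -5: top = -5 (checks out)
4. push -8: top = -8 (matches)
5. push 5: top = 5 (same as recorded)
6. -8 + 5 = -3 (consistent with the printout)
7. -5 + -3 = -8 (same as recorded)
8. 7 * -8 = -56 (this is not what the printout shows)
First incorrect step: 8; the correct value is top = -56.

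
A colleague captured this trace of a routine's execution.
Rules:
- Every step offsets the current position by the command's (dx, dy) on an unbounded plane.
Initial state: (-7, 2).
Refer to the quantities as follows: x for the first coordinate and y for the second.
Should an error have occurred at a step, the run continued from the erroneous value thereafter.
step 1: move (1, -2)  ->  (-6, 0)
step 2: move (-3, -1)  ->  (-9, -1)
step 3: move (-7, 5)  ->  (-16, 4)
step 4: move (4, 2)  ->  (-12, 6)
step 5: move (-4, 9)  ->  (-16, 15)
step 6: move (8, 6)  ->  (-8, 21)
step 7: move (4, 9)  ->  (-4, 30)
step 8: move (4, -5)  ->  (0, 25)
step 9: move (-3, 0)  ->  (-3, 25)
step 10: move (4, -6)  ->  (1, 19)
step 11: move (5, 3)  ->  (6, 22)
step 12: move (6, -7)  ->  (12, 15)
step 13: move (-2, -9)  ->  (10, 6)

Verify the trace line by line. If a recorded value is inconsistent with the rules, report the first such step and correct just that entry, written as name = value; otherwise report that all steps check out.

no error

Recomputing the run from the initial state:
step 1: x = -6, y = 0
step 2: x = -9, y = -1
step 3: x = -16, y = 4
step 4: x = -12, y = 6
step 5: x = -16, y = 15
step 6: x = -8, y = 21
step 7: x = -4, y = 30
step 8: x = 0, y = 25
step 9: x = -3, y = 25
step 10: x = 1, y = 19
step 11: x = 6, y = 22
step 12: x = 12, y = 15
step 13: x = 10, y = 6
This matches the trace at every step.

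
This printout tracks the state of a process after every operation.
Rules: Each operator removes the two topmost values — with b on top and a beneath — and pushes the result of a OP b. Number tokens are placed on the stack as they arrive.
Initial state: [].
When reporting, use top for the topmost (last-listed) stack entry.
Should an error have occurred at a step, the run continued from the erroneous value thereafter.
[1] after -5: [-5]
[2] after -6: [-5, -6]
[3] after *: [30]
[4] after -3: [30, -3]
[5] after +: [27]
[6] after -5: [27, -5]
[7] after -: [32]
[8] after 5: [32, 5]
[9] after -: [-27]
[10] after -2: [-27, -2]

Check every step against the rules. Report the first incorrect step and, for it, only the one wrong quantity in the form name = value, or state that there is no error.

Step 1: push -5: top = -5 — exactly as logged.
Step 2: push -6: top = -6 — exactly as logged.
Step 3: -5 * -6 = 30 — exactly as logged.
Step 4: push -3: top = -3 — confirmed correct.
Step 5: 30 + -3 = 27 — same as recorded.
Step 6: push -5: top = -5 — matches.
Step 7: 27 - -5 = 32 — confirmed correct.
Step 8: push 5: top = 5 — agrees with the printout.
Step 9: 32 - 5 = 27 — this is not what the printout shows.
First incorrect step: 9; the correct value is top = 27.

step 9, top = 27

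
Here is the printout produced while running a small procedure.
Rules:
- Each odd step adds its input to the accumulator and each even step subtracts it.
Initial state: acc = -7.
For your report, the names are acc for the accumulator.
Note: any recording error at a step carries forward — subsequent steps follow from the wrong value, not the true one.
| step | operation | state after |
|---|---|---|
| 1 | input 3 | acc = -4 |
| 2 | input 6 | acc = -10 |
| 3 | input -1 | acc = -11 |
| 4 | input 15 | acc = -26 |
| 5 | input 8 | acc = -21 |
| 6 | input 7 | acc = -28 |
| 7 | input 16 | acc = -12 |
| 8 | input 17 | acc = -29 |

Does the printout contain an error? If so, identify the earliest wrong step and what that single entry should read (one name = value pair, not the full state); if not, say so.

step 1: acc = -7 + 3 = -4 -> in agreement
step 2: acc = -4 - 6 = -10 -> matches
step 3: acc = -10 + -1 = -11 -> confirmed correct
step 4: acc = -11 - 15 = -26 -> verified
step 5: acc = -26 + 8 = -18 -> this is not what the printout shows
First incorrect step: 5; the correct value is acc = -18.

step 5, acc = -18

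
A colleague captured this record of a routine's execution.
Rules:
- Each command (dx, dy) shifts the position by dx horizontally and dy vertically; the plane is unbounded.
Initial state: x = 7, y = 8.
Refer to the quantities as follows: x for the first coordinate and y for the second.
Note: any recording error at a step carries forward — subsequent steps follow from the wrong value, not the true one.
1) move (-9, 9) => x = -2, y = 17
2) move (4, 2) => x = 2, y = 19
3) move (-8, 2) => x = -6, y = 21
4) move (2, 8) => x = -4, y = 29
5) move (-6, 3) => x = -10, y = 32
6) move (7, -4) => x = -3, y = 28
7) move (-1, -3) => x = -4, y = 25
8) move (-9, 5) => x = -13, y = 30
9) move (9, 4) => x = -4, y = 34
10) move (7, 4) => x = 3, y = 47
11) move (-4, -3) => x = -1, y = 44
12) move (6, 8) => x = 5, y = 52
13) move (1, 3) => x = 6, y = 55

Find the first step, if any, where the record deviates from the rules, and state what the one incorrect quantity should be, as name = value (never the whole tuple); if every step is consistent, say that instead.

step 10, y = 38

Recomputing the run from the initial state:
step 1: x = -2, y = 17
step 2: x = 2, y = 19
step 3: x = -6, y = 21
step 4: x = -4, y = 29
step 5: x = -10, y = 32
step 6: x = -3, y = 28
step 7: x = -4, y = 25
step 8: x = -13, y = 30
step 9: x = -4, y = 34
step 10: x = 3, y = 38
step 11: x = -1, y = 35
step 12: x = 5, y = 43
step 13: x = 6, y = 46
The first disagreement with the record is at step 10, where the value should be y = 38.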